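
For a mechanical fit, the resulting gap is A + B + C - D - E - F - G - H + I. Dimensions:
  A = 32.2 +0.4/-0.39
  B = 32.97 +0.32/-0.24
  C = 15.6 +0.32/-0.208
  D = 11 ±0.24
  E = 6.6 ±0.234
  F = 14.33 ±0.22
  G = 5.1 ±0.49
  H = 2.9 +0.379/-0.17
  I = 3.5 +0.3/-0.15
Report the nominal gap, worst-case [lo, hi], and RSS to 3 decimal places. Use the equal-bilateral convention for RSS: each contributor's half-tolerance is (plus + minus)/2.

nominal=44.340 wc=[41.789,47.034] rss=0.912

Stack each dimension's contribution:
  +A: nom +32.200 → Σnom=32.200; wc +0.400/-0.390 → slack +0.400/-0.390; half-tol=0.395, Σhalf²=0.156025
  +B: nom +32.970 → Σnom=65.170; wc +0.320/-0.240 → slack +0.720/-0.630; half-tol=0.280, Σhalf²=0.234425
  +C: nom +15.600 → Σnom=80.770; wc +0.320/-0.208 → slack +1.040/-0.838; half-tol=0.264, Σhalf²=0.304121
  -D: nom -11.000 → Σnom=69.770; wc +0.240/-0.240 → slack +1.280/-1.078; half-tol=0.240, Σhalf²=0.361721
  -E: nom -6.600 → Σnom=63.170; wc +0.234/-0.234 → slack +1.514/-1.312; half-tol=0.234, Σhalf²=0.416477
  -F: nom -14.330 → Σnom=48.840; wc +0.220/-0.220 → slack +1.734/-1.532; half-tol=0.220, Σhalf²=0.464877
  -G: nom -5.100 → Σnom=43.740; wc +0.490/-0.490 → slack +2.224/-2.022; half-tol=0.490, Σhalf²=0.704977
  -H: nom -2.900 → Σnom=40.840; wc +0.170/-0.379 → slack +2.394/-2.401; half-tol=0.275, Σhalf²=0.780327
  +I: nom +3.500 → Σnom=44.340; wc +0.300/-0.150 → slack +2.694/-2.551; half-tol=0.225, Σhalf²=0.830952
Nominal = 44.340. Worst-case = [44.340 - 2.551, 44.340 + 2.694] = [41.789, 47.034]. RSS = √0.830952 = 0.912.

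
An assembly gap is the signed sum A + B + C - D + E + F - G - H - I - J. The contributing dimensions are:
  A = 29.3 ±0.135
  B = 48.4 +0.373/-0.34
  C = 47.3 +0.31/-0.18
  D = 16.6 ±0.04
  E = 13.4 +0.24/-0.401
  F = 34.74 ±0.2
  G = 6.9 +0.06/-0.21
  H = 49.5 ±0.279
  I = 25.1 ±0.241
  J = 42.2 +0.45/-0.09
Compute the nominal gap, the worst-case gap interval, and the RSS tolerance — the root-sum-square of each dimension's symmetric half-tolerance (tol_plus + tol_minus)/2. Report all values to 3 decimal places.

nominal=32.840 wc=[30.514,34.958] rss=0.759

Stack each dimension's contribution:
  +A: nom +29.300 → Σnom=29.300; wc +0.135/-0.135 → slack +0.135/-0.135; half-tol=0.135, Σhalf²=0.018225
  +B: nom +48.400 → Σnom=77.700; wc +0.373/-0.340 → slack +0.508/-0.475; half-tol=0.357, Σhalf²=0.145317
  +C: nom +47.300 → Σnom=125.000; wc +0.310/-0.180 → slack +0.818/-0.655; half-tol=0.245, Σhalf²=0.205342
  -D: nom -16.600 → Σnom=108.400; wc +0.040/-0.040 → slack +0.858/-0.695; half-tol=0.040, Σhalf²=0.206942
  +E: nom +13.400 → Σnom=121.800; wc +0.240/-0.401 → slack +1.098/-1.096; half-tol=0.321, Σhalf²=0.309663
  +F: nom +34.740 → Σnom=156.540; wc +0.200/-0.200 → slack +1.298/-1.296; half-tol=0.200, Σhalf²=0.349662
  -G: nom -6.900 → Σnom=149.640; wc +0.210/-0.060 → slack +1.508/-1.356; half-tol=0.135, Σhalf²=0.367887
  -H: nom -49.500 → Σnom=100.140; wc +0.279/-0.279 → slack +1.787/-1.635; half-tol=0.279, Σhalf²=0.445728
  -I: nom -25.100 → Σnom=75.040; wc +0.241/-0.241 → slack +2.028/-1.876; half-tol=0.241, Σhalf²=0.503810
  -J: nom -42.200 → Σnom=32.840; wc +0.090/-0.450 → slack +2.118/-2.326; half-tol=0.270, Σhalf²=0.576709
Nominal = 32.840. Worst-case = [32.840 - 2.326, 32.840 + 2.118] = [30.514, 34.958]. RSS = √0.576709 = 0.759.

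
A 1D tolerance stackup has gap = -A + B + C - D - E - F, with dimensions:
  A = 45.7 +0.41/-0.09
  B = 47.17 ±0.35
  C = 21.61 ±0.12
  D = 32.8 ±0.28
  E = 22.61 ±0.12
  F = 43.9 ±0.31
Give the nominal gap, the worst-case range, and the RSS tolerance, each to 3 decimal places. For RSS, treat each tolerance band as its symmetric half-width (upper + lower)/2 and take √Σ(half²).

nominal=-76.230 wc=[-77.820,-74.960] rss=0.623

Stack each dimension's contribution:
  -A: nom -45.700 → Σnom=-45.700; wc +0.090/-0.410 → slack +0.090/-0.410; half-tol=0.250, Σhalf²=0.062500
  +B: nom +47.170 → Σnom=1.470; wc +0.350/-0.350 → slack +0.440/-0.760; half-tol=0.350, Σhalf²=0.185000
  +C: nom +21.610 → Σnom=23.080; wc +0.120/-0.120 → slack +0.560/-0.880; half-tol=0.120, Σhalf²=0.199400
  -D: nom -32.800 → Σnom=-9.720; wc +0.280/-0.280 → slack +0.840/-1.160; half-tol=0.280, Σhalf²=0.277800
  -E: nom -22.610 → Σnom=-32.330; wc +0.120/-0.120 → slack +0.960/-1.280; half-tol=0.120, Σhalf²=0.292200
  -F: nom -43.900 → Σnom=-76.230; wc +0.310/-0.310 → slack +1.270/-1.590; half-tol=0.310, Σhalf²=0.388300
Nominal = -76.230. Worst-case = [-76.230 - 1.590, -76.230 + 1.270] = [-77.820, -74.960]. RSS = √0.388300 = 0.623.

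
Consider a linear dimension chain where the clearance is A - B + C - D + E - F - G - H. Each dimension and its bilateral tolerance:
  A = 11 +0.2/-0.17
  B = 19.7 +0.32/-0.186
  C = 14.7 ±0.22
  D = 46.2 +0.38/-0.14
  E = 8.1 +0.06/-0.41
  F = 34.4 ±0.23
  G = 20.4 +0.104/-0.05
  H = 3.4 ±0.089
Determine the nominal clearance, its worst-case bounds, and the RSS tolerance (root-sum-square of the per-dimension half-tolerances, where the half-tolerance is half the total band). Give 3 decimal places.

Stack each dimension's contribution:
  +A: nom +11.000 → Σnom=11.000; wc +0.200/-0.170 → slack +0.200/-0.170; half-tol=0.185, Σhalf²=0.034225
  -B: nom -19.700 → Σnom=-8.700; wc +0.186/-0.320 → slack +0.386/-0.490; half-tol=0.253, Σhalf²=0.098234
  +C: nom +14.700 → Σnom=6.000; wc +0.220/-0.220 → slack +0.606/-0.710; half-tol=0.220, Σhalf²=0.146634
  -D: nom -46.200 → Σnom=-40.200; wc +0.140/-0.380 → slack +0.746/-1.090; half-tol=0.260, Σhalf²=0.214234
  +E: nom +8.100 → Σnom=-32.100; wc +0.060/-0.410 → slack +0.806/-1.500; half-tol=0.235, Σhalf²=0.269459
  -F: nom -34.400 → Σnom=-66.500; wc +0.230/-0.230 → slack +1.036/-1.730; half-tol=0.230, Σhalf²=0.322359
  -G: nom -20.400 → Σnom=-86.900; wc +0.050/-0.104 → slack +1.086/-1.834; half-tol=0.077, Σhalf²=0.328288
  -H: nom -3.400 → Σnom=-90.300; wc +0.089/-0.089 → slack +1.175/-1.923; half-tol=0.089, Σhalf²=0.336209
Nominal = -90.300. Worst-case = [-90.300 - 1.923, -90.300 + 1.175] = [-92.223, -89.125]. RSS = √0.336209 = 0.580.

nominal=-90.300 wc=[-92.223,-89.125] rss=0.580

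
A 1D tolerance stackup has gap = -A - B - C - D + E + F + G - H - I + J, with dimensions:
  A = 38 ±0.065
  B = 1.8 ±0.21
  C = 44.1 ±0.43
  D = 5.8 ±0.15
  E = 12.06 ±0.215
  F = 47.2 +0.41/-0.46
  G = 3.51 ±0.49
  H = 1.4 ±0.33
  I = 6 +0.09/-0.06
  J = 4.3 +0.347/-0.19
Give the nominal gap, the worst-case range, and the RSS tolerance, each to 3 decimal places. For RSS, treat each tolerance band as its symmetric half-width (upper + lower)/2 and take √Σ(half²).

nominal=-30.030 wc=[-32.660,-27.323] rss=0.958

Stack each dimension's contribution:
  -A: nom -38.000 → Σnom=-38.000; wc +0.065/-0.065 → slack +0.065/-0.065; half-tol=0.065, Σhalf²=0.004225
  -B: nom -1.800 → Σnom=-39.800; wc +0.210/-0.210 → slack +0.275/-0.275; half-tol=0.210, Σhalf²=0.048325
  -C: nom -44.100 → Σnom=-83.900; wc +0.430/-0.430 → slack +0.705/-0.705; half-tol=0.430, Σhalf²=0.233225
  -D: nom -5.800 → Σnom=-89.700; wc +0.150/-0.150 → slack +0.855/-0.855; half-tol=0.150, Σhalf²=0.255725
  +E: nom +12.060 → Σnom=-77.640; wc +0.215/-0.215 → slack +1.070/-1.070; half-tol=0.215, Σhalf²=0.301950
  +F: nom +47.200 → Σnom=-30.440; wc +0.410/-0.460 → slack +1.480/-1.530; half-tol=0.435, Σhalf²=0.491175
  +G: nom +3.510 → Σnom=-26.930; wc +0.490/-0.490 → slack +1.970/-2.020; half-tol=0.490, Σhalf²=0.731275
  -H: nom -1.400 → Σnom=-28.330; wc +0.330/-0.330 → slack +2.300/-2.350; half-tol=0.330, Σhalf²=0.840175
  -I: nom -6.000 → Σnom=-34.330; wc +0.060/-0.090 → slack +2.360/-2.440; half-tol=0.075, Σhalf²=0.845800
  +J: nom +4.300 → Σnom=-30.030; wc +0.347/-0.190 → slack +2.707/-2.630; half-tol=0.268, Σhalf²=0.917892
Nominal = -30.030. Worst-case = [-30.030 - 2.630, -30.030 + 2.707] = [-32.660, -27.323]. RSS = √0.917892 = 0.958.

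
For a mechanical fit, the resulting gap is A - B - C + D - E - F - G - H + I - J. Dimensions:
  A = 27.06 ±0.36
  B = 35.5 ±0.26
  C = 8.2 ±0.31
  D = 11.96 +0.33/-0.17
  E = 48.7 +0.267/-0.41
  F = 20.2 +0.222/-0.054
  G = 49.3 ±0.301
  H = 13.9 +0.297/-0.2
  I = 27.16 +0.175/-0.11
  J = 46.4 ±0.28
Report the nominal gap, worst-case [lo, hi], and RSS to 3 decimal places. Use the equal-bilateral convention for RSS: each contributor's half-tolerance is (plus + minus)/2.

Stack each dimension's contribution:
  +A: nom +27.060 → Σnom=27.060; wc +0.360/-0.360 → slack +0.360/-0.360; half-tol=0.360, Σhalf²=0.129600
  -B: nom -35.500 → Σnom=-8.440; wc +0.260/-0.260 → slack +0.620/-0.620; half-tol=0.260, Σhalf²=0.197200
  -C: nom -8.200 → Σnom=-16.640; wc +0.310/-0.310 → slack +0.930/-0.930; half-tol=0.310, Σhalf²=0.293300
  +D: nom +11.960 → Σnom=-4.680; wc +0.330/-0.170 → slack +1.260/-1.100; half-tol=0.250, Σhalf²=0.355800
  -E: nom -48.700 → Σnom=-53.380; wc +0.410/-0.267 → slack +1.670/-1.367; half-tol=0.339, Σhalf²=0.470382
  -F: nom -20.200 → Σnom=-73.580; wc +0.054/-0.222 → slack +1.724/-1.589; half-tol=0.138, Σhalf²=0.489426
  -G: nom -49.300 → Σnom=-122.880; wc +0.301/-0.301 → slack +2.025/-1.890; half-tol=0.301, Σhalf²=0.580027
  -H: nom -13.900 → Σnom=-136.780; wc +0.200/-0.297 → slack +2.225/-2.187; half-tol=0.248, Σhalf²=0.641779
  +I: nom +27.160 → Σnom=-109.620; wc +0.175/-0.110 → slack +2.400/-2.297; half-tol=0.142, Σhalf²=0.662086
  -J: nom -46.400 → Σnom=-156.020; wc +0.280/-0.280 → slack +2.680/-2.577; half-tol=0.280, Σhalf²=0.740486
Nominal = -156.020. Worst-case = [-156.020 - 2.577, -156.020 + 2.680] = [-158.597, -153.340]. RSS = √0.740486 = 0.861.

nominal=-156.020 wc=[-158.597,-153.340] rss=0.861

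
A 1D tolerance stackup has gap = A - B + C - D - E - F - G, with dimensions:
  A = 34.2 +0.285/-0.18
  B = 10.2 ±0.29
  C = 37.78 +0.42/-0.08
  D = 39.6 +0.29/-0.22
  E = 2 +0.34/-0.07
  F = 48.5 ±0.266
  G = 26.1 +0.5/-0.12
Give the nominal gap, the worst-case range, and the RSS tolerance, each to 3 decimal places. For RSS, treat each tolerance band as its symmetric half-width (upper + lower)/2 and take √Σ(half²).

nominal=-54.420 wc=[-56.366,-52.749] rss=0.689

Stack each dimension's contribution:
  +A: nom +34.200 → Σnom=34.200; wc +0.285/-0.180 → slack +0.285/-0.180; half-tol=0.232, Σhalf²=0.054056
  -B: nom -10.200 → Σnom=24.000; wc +0.290/-0.290 → slack +0.575/-0.470; half-tol=0.290, Σhalf²=0.138156
  +C: nom +37.780 → Σnom=61.780; wc +0.420/-0.080 → slack +0.995/-0.550; half-tol=0.250, Σhalf²=0.200656
  -D: nom -39.600 → Σnom=22.180; wc +0.220/-0.290 → slack +1.215/-0.840; half-tol=0.255, Σhalf²=0.265681
  -E: nom -2.000 → Σnom=20.180; wc +0.070/-0.340 → slack +1.285/-1.180; half-tol=0.205, Σhalf²=0.307706
  -F: nom -48.500 → Σnom=-28.320; wc +0.266/-0.266 → slack +1.551/-1.446; half-tol=0.266, Σhalf²=0.378462
  -G: nom -26.100 → Σnom=-54.420; wc +0.120/-0.500 → slack +1.671/-1.946; half-tol=0.310, Σhalf²=0.474562
Nominal = -54.420. Worst-case = [-54.420 - 1.946, -54.420 + 1.671] = [-56.366, -52.749]. RSS = √0.474562 = 0.689.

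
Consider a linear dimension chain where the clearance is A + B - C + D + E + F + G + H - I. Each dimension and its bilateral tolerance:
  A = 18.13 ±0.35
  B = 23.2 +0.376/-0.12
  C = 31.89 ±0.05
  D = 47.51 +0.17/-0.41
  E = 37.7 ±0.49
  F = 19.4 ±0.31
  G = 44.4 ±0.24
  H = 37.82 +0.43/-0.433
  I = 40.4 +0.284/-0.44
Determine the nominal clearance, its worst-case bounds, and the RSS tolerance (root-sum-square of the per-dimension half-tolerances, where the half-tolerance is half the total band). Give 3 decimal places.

Stack each dimension's contribution:
  +A: nom +18.130 → Σnom=18.130; wc +0.350/-0.350 → slack +0.350/-0.350; half-tol=0.350, Σhalf²=0.122500
  +B: nom +23.200 → Σnom=41.330; wc +0.376/-0.120 → slack +0.726/-0.470; half-tol=0.248, Σhalf²=0.184004
  -C: nom -31.890 → Σnom=9.440; wc +0.050/-0.050 → slack +0.776/-0.520; half-tol=0.050, Σhalf²=0.186504
  +D: nom +47.510 → Σnom=56.950; wc +0.170/-0.410 → slack +0.946/-0.930; half-tol=0.290, Σhalf²=0.270604
  +E: nom +37.700 → Σnom=94.650; wc +0.490/-0.490 → slack +1.436/-1.420; half-tol=0.490, Σhalf²=0.510704
  +F: nom +19.400 → Σnom=114.050; wc +0.310/-0.310 → slack +1.746/-1.730; half-tol=0.310, Σhalf²=0.606804
  +G: nom +44.400 → Σnom=158.450; wc +0.240/-0.240 → slack +1.986/-1.970; half-tol=0.240, Σhalf²=0.664404
  +H: nom +37.820 → Σnom=196.270; wc +0.430/-0.433 → slack +2.416/-2.403; half-tol=0.431, Σhalf²=0.850596
  -I: nom -40.400 → Σnom=155.870; wc +0.440/-0.284 → slack +2.856/-2.687; half-tol=0.362, Σhalf²=0.981640
Nominal = 155.870. Worst-case = [155.870 - 2.687, 155.870 + 2.856] = [153.183, 158.726]. RSS = √0.981640 = 0.991.

nominal=155.870 wc=[153.183,158.726] rss=0.991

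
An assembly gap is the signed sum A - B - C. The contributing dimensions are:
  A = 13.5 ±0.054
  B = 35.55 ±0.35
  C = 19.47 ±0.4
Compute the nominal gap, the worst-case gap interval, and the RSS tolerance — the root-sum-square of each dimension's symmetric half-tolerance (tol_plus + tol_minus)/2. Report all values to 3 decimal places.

nominal=-41.520 wc=[-42.324,-40.716] rss=0.534

Stack each dimension's contribution:
  +A: nom +13.500 → Σnom=13.500; wc +0.054/-0.054 → slack +0.054/-0.054; half-tol=0.054, Σhalf²=0.002916
  -B: nom -35.550 → Σnom=-22.050; wc +0.350/-0.350 → slack +0.404/-0.404; half-tol=0.350, Σhalf²=0.125416
  -C: nom -19.470 → Σnom=-41.520; wc +0.400/-0.400 → slack +0.804/-0.804; half-tol=0.400, Σhalf²=0.285416
Nominal = -41.520. Worst-case = [-41.520 - 0.804, -41.520 + 0.804] = [-42.324, -40.716]. RSS = √0.285416 = 0.534.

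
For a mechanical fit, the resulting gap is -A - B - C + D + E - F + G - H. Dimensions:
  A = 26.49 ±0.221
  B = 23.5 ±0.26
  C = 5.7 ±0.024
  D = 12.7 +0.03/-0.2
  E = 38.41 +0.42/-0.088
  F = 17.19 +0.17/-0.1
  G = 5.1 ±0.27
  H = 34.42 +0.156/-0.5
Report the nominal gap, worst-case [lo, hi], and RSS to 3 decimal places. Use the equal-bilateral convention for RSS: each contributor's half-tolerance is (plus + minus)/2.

Stack each dimension's contribution:
  -A: nom -26.490 → Σnom=-26.490; wc +0.221/-0.221 → slack +0.221/-0.221; half-tol=0.221, Σhalf²=0.048841
  -B: nom -23.500 → Σnom=-49.990; wc +0.260/-0.260 → slack +0.481/-0.481; half-tol=0.260, Σhalf²=0.116441
  -C: nom -5.700 → Σnom=-55.690; wc +0.024/-0.024 → slack +0.505/-0.505; half-tol=0.024, Σhalf²=0.117017
  +D: nom +12.700 → Σnom=-42.990; wc +0.030/-0.200 → slack +0.535/-0.705; half-tol=0.115, Σhalf²=0.130242
  +E: nom +38.410 → Σnom=-4.580; wc +0.420/-0.088 → slack +0.955/-0.793; half-tol=0.254, Σhalf²=0.194758
  -F: nom -17.190 → Σnom=-21.770; wc +0.100/-0.170 → slack +1.055/-0.963; half-tol=0.135, Σhalf²=0.212983
  +G: nom +5.100 → Σnom=-16.670; wc +0.270/-0.270 → slack +1.325/-1.233; half-tol=0.270, Σhalf²=0.285883
  -H: nom -34.420 → Σnom=-51.090; wc +0.500/-0.156 → slack +1.825/-1.389; half-tol=0.328, Σhalf²=0.393467
Nominal = -51.090. Worst-case = [-51.090 - 1.389, -51.090 + 1.825] = [-52.479, -49.265]. RSS = √0.393467 = 0.627.

nominal=-51.090 wc=[-52.479,-49.265] rss=0.627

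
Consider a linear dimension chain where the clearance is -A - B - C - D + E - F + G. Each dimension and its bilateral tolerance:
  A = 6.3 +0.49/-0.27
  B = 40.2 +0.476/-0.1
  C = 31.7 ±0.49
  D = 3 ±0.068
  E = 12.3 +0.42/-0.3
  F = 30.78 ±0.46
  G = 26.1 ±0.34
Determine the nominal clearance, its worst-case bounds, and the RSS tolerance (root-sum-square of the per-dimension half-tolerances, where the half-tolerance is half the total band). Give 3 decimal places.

Stack each dimension's contribution:
  -A: nom -6.300 → Σnom=-6.300; wc +0.270/-0.490 → slack +0.270/-0.490; half-tol=0.380, Σhalf²=0.144400
  -B: nom -40.200 → Σnom=-46.500; wc +0.100/-0.476 → slack +0.370/-0.966; half-tol=0.288, Σhalf²=0.227344
  -C: nom -31.700 → Σnom=-78.200; wc +0.490/-0.490 → slack +0.860/-1.456; half-tol=0.490, Σhalf²=0.467444
  -D: nom -3.000 → Σnom=-81.200; wc +0.068/-0.068 → slack +0.928/-1.524; half-tol=0.068, Σhalf²=0.472068
  +E: nom +12.300 → Σnom=-68.900; wc +0.420/-0.300 → slack +1.348/-1.824; half-tol=0.360, Σhalf²=0.601668
  -F: nom -30.780 → Σnom=-99.680; wc +0.460/-0.460 → slack +1.808/-2.284; half-tol=0.460, Σhalf²=0.813268
  +G: nom +26.100 → Σnom=-73.580; wc +0.340/-0.340 → slack +2.148/-2.624; half-tol=0.340, Σhalf²=0.928868
Nominal = -73.580. Worst-case = [-73.580 - 2.624, -73.580 + 2.148] = [-76.204, -71.432]. RSS = √0.928868 = 0.964.

nominal=-73.580 wc=[-76.204,-71.432] rss=0.964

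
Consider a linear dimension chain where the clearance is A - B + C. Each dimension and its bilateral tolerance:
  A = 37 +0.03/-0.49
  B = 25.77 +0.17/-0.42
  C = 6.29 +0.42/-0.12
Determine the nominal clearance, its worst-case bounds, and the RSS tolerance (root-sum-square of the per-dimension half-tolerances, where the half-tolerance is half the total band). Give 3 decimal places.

nominal=17.520 wc=[16.740,18.390] rss=0.477

Stack each dimension's contribution:
  +A: nom +37.000 → Σnom=37.000; wc +0.030/-0.490 → slack +0.030/-0.490; half-tol=0.260, Σhalf²=0.067600
  -B: nom -25.770 → Σnom=11.230; wc +0.420/-0.170 → slack +0.450/-0.660; half-tol=0.295, Σhalf²=0.154625
  +C: nom +6.290 → Σnom=17.520; wc +0.420/-0.120 → slack +0.870/-0.780; half-tol=0.270, Σhalf²=0.227525
Nominal = 17.520. Worst-case = [17.520 - 0.780, 17.520 + 0.870] = [16.740, 18.390]. RSS = √0.227525 = 0.477.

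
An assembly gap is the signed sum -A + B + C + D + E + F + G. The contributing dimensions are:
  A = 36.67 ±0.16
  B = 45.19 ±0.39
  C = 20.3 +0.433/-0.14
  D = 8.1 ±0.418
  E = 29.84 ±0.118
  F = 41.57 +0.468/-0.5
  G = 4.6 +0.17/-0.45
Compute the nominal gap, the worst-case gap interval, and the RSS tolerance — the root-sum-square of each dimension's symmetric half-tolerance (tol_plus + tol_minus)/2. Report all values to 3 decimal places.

Stack each dimension's contribution:
  -A: nom -36.670 → Σnom=-36.670; wc +0.160/-0.160 → slack +0.160/-0.160; half-tol=0.160, Σhalf²=0.025600
  +B: nom +45.190 → Σnom=8.520; wc +0.390/-0.390 → slack +0.550/-0.550; half-tol=0.390, Σhalf²=0.177700
  +C: nom +20.300 → Σnom=28.820; wc +0.433/-0.140 → slack +0.983/-0.690; half-tol=0.286, Σhalf²=0.259782
  +D: nom +8.100 → Σnom=36.920; wc +0.418/-0.418 → slack +1.401/-1.108; half-tol=0.418, Σhalf²=0.434506
  +E: nom +29.840 → Σnom=66.760; wc +0.118/-0.118 → slack +1.519/-1.226; half-tol=0.118, Σhalf²=0.448430
  +F: nom +41.570 → Σnom=108.330; wc +0.468/-0.500 → slack +1.987/-1.726; half-tol=0.484, Σhalf²=0.682686
  +G: nom +4.600 → Σnom=112.930; wc +0.170/-0.450 → slack +2.157/-2.176; half-tol=0.310, Σhalf²=0.778786
Nominal = 112.930. Worst-case = [112.930 - 2.176, 112.930 + 2.157] = [110.754, 115.087]. RSS = √0.778786 = 0.882.

nominal=112.930 wc=[110.754,115.087] rss=0.882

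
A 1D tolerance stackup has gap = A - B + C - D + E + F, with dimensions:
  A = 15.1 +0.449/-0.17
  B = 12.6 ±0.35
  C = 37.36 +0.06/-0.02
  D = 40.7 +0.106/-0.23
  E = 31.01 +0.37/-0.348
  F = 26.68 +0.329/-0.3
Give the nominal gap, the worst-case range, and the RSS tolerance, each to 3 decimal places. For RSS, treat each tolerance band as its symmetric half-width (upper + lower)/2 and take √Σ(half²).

nominal=56.850 wc=[55.556,58.638] rss=0.690

Stack each dimension's contribution:
  +A: nom +15.100 → Σnom=15.100; wc +0.449/-0.170 → slack +0.449/-0.170; half-tol=0.309, Σhalf²=0.095790
  -B: nom -12.600 → Σnom=2.500; wc +0.350/-0.350 → slack +0.799/-0.520; half-tol=0.350, Σhalf²=0.218290
  +C: nom +37.360 → Σnom=39.860; wc +0.060/-0.020 → slack +0.859/-0.540; half-tol=0.040, Σhalf²=0.219890
  -D: nom -40.700 → Σnom=-0.840; wc +0.230/-0.106 → slack +1.089/-0.646; half-tol=0.168, Σhalf²=0.248114
  +E: nom +31.010 → Σnom=30.170; wc +0.370/-0.348 → slack +1.459/-0.994; half-tol=0.359, Σhalf²=0.376995
  +F: nom +26.680 → Σnom=56.850; wc +0.329/-0.300 → slack +1.788/-1.294; half-tol=0.315, Σhalf²=0.475905
Nominal = 56.850. Worst-case = [56.850 - 1.294, 56.850 + 1.788] = [55.556, 58.638]. RSS = √0.475905 = 0.690.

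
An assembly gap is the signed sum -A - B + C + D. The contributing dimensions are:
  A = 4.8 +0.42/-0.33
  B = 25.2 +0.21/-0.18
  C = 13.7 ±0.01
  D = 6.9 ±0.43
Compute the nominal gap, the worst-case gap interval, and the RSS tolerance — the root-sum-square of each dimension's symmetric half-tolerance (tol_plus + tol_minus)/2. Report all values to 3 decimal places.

nominal=-9.400 wc=[-10.470,-8.450] rss=0.603

Stack each dimension's contribution:
  -A: nom -4.800 → Σnom=-4.800; wc +0.330/-0.420 → slack +0.330/-0.420; half-tol=0.375, Σhalf²=0.140625
  -B: nom -25.200 → Σnom=-30.000; wc +0.180/-0.210 → slack +0.510/-0.630; half-tol=0.195, Σhalf²=0.178650
  +C: nom +13.700 → Σnom=-16.300; wc +0.010/-0.010 → slack +0.520/-0.640; half-tol=0.010, Σhalf²=0.178750
  +D: nom +6.900 → Σnom=-9.400; wc +0.430/-0.430 → slack +0.950/-1.070; half-tol=0.430, Σhalf²=0.363650
Nominal = -9.400. Worst-case = [-9.400 - 1.070, -9.400 + 0.950] = [-10.470, -8.450]. RSS = √0.363650 = 0.603.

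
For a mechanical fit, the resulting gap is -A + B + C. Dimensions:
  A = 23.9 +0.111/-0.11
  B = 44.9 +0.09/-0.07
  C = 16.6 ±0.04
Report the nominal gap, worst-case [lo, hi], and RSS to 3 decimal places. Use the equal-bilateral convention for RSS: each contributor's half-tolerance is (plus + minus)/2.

nominal=37.600 wc=[37.379,37.840] rss=0.142

Stack each dimension's contribution:
  -A: nom -23.900 → Σnom=-23.900; wc +0.110/-0.111 → slack +0.110/-0.111; half-tol=0.111, Σhalf²=0.012210
  +B: nom +44.900 → Σnom=21.000; wc +0.090/-0.070 → slack +0.200/-0.181; half-tol=0.080, Σhalf²=0.018610
  +C: nom +16.600 → Σnom=37.600; wc +0.040/-0.040 → slack +0.240/-0.221; half-tol=0.040, Σhalf²=0.020210
Nominal = 37.600. Worst-case = [37.600 - 0.221, 37.600 + 0.240] = [37.379, 37.840]. RSS = √0.020210 = 0.142.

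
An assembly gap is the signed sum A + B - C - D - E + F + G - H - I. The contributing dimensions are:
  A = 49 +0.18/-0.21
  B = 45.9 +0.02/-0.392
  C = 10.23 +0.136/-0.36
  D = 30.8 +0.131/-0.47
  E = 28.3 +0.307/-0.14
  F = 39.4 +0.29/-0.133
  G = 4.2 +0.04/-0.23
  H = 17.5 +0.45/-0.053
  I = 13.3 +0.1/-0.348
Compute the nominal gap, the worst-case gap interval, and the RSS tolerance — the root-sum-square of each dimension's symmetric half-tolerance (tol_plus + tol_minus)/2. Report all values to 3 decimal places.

nominal=38.370 wc=[36.281,40.271] rss=0.677

Stack each dimension's contribution:
  +A: nom +49.000 → Σnom=49.000; wc +0.180/-0.210 → slack +0.180/-0.210; half-tol=0.195, Σhalf²=0.038025
  +B: nom +45.900 → Σnom=94.900; wc +0.020/-0.392 → slack +0.200/-0.602; half-tol=0.206, Σhalf²=0.080461
  -C: nom -10.230 → Σnom=84.670; wc +0.360/-0.136 → slack +0.560/-0.738; half-tol=0.248, Σhalf²=0.141965
  -D: nom -30.800 → Σnom=53.870; wc +0.470/-0.131 → slack +1.030/-0.869; half-tol=0.300, Σhalf²=0.232265
  -E: nom -28.300 → Σnom=25.570; wc +0.140/-0.307 → slack +1.170/-1.176; half-tol=0.224, Σhalf²=0.282218
  +F: nom +39.400 → Σnom=64.970; wc +0.290/-0.133 → slack +1.460/-1.309; half-tol=0.211, Σhalf²=0.326950
  +G: nom +4.200 → Σnom=69.170; wc +0.040/-0.230 → slack +1.500/-1.539; half-tol=0.135, Σhalf²=0.345175
  -H: nom -17.500 → Σnom=51.670; wc +0.053/-0.450 → slack +1.553/-1.989; half-tol=0.252, Σhalf²=0.408427
  -I: nom -13.300 → Σnom=38.370; wc +0.348/-0.100 → slack +1.901/-2.089; half-tol=0.224, Σhalf²=0.458603
Nominal = 38.370. Worst-case = [38.370 - 2.089, 38.370 + 1.901] = [36.281, 40.271]. RSS = √0.458603 = 0.677.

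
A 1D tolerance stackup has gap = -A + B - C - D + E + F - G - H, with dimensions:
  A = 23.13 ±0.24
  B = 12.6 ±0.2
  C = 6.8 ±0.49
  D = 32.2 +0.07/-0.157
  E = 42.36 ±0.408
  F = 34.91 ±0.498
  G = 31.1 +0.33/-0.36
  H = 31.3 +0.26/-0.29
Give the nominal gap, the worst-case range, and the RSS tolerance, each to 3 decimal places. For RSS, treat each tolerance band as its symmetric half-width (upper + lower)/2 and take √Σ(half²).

Stack each dimension's contribution:
  -A: nom -23.130 → Σnom=-23.130; wc +0.240/-0.240 → slack +0.240/-0.240; half-tol=0.240, Σhalf²=0.057600
  +B: nom +12.600 → Σnom=-10.530; wc +0.200/-0.200 → slack +0.440/-0.440; half-tol=0.200, Σhalf²=0.097600
  -C: nom -6.800 → Σnom=-17.330; wc +0.490/-0.490 → slack +0.930/-0.930; half-tol=0.490, Σhalf²=0.337700
  -D: nom -32.200 → Σnom=-49.530; wc +0.157/-0.070 → slack +1.087/-1.000; half-tol=0.114, Σhalf²=0.350582
  +E: nom +42.360 → Σnom=-7.170; wc +0.408/-0.408 → slack +1.495/-1.408; half-tol=0.408, Σhalf²=0.517046
  +F: nom +34.910 → Σnom=27.740; wc +0.498/-0.498 → slack +1.993/-1.906; half-tol=0.498, Σhalf²=0.765050
  -G: nom -31.100 → Σnom=-3.360; wc +0.360/-0.330 → slack +2.353/-2.236; half-tol=0.345, Σhalf²=0.884075
  -H: nom -31.300 → Σnom=-34.660; wc +0.290/-0.260 → slack +2.643/-2.496; half-tol=0.275, Σhalf²=0.959700
Nominal = -34.660. Worst-case = [-34.660 - 2.496, -34.660 + 2.643] = [-37.156, -32.017]. RSS = √0.959700 = 0.980.

nominal=-34.660 wc=[-37.156,-32.017] rss=0.980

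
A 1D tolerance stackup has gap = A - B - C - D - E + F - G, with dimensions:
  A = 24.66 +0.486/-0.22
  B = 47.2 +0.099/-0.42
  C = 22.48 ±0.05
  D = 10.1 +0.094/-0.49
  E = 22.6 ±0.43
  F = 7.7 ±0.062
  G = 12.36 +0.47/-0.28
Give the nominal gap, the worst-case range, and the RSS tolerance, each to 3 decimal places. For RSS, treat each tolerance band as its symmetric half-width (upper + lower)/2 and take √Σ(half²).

Stack each dimension's contribution:
  +A: nom +24.660 → Σnom=24.660; wc +0.486/-0.220 → slack +0.486/-0.220; half-tol=0.353, Σhalf²=0.124609
  -B: nom -47.200 → Σnom=-22.540; wc +0.420/-0.099 → slack +0.906/-0.319; half-tol=0.260, Σhalf²=0.191949
  -C: nom -22.480 → Σnom=-45.020; wc +0.050/-0.050 → slack +0.956/-0.369; half-tol=0.050, Σhalf²=0.194449
  -D: nom -10.100 → Σnom=-55.120; wc +0.490/-0.094 → slack +1.446/-0.463; half-tol=0.292, Σhalf²=0.279713
  -E: nom -22.600 → Σnom=-77.720; wc +0.430/-0.430 → slack +1.876/-0.893; half-tol=0.430, Σhalf²=0.464613
  +F: nom +7.700 → Σnom=-70.020; wc +0.062/-0.062 → slack +1.938/-0.955; half-tol=0.062, Σhalf²=0.468457
  -G: nom -12.360 → Σnom=-82.380; wc +0.280/-0.470 → slack +2.218/-1.425; half-tol=0.375, Σhalf²=0.609082
Nominal = -82.380. Worst-case = [-82.380 - 1.425, -82.380 + 2.218] = [-83.805, -80.162]. RSS = √0.609082 = 0.780.

nominal=-82.380 wc=[-83.805,-80.162] rss=0.780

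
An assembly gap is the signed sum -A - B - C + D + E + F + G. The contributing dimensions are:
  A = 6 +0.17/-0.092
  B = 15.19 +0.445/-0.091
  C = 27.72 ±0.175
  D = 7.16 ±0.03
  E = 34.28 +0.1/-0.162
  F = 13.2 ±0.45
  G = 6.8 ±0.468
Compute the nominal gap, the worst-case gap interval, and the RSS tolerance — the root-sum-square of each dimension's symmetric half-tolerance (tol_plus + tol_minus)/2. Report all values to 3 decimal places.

Stack each dimension's contribution:
  -A: nom -6.000 → Σnom=-6.000; wc +0.092/-0.170 → slack +0.092/-0.170; half-tol=0.131, Σhalf²=0.017161
  -B: nom -15.190 → Σnom=-21.190; wc +0.091/-0.445 → slack +0.183/-0.615; half-tol=0.268, Σhalf²=0.088985
  -C: nom -27.720 → Σnom=-48.910; wc +0.175/-0.175 → slack +0.358/-0.790; half-tol=0.175, Σhalf²=0.119610
  +D: nom +7.160 → Σnom=-41.750; wc +0.030/-0.030 → slack +0.388/-0.820; half-tol=0.030, Σhalf²=0.120510
  +E: nom +34.280 → Σnom=-7.470; wc +0.100/-0.162 → slack +0.488/-0.982; half-tol=0.131, Σhalf²=0.137671
  +F: nom +13.200 → Σnom=5.730; wc +0.450/-0.450 → slack +0.938/-1.432; half-tol=0.450, Σhalf²=0.340171
  +G: nom +6.800 → Σnom=12.530; wc +0.468/-0.468 → slack +1.406/-1.900; half-tol=0.468, Σhalf²=0.559195
Nominal = 12.530. Worst-case = [12.530 - 1.900, 12.530 + 1.406] = [10.630, 13.936]. RSS = √0.559195 = 0.748.

nominal=12.530 wc=[10.630,13.936] rss=0.748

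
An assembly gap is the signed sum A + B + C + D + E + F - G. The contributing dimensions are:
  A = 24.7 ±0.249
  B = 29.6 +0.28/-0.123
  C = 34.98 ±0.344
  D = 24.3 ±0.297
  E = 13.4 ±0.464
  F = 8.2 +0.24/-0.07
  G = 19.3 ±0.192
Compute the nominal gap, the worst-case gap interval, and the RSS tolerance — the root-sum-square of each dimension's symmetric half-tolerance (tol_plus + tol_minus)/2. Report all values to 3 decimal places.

Stack each dimension's contribution:
  +A: nom +24.700 → Σnom=24.700; wc +0.249/-0.249 → slack +0.249/-0.249; half-tol=0.249, Σhalf²=0.062001
  +B: nom +29.600 → Σnom=54.300; wc +0.280/-0.123 → slack +0.529/-0.372; half-tol=0.202, Σhalf²=0.102603
  +C: nom +34.980 → Σnom=89.280; wc +0.344/-0.344 → slack +0.873/-0.716; half-tol=0.344, Σhalf²=0.220939
  +D: nom +24.300 → Σnom=113.580; wc +0.297/-0.297 → slack +1.170/-1.013; half-tol=0.297, Σhalf²=0.309148
  +E: nom +13.400 → Σnom=126.980; wc +0.464/-0.464 → slack +1.634/-1.477; half-tol=0.464, Σhalf²=0.524444
  +F: nom +8.200 → Σnom=135.180; wc +0.240/-0.070 → slack +1.874/-1.547; half-tol=0.155, Σhalf²=0.548469
  -G: nom -19.300 → Σnom=115.880; wc +0.192/-0.192 → slack +2.066/-1.739; half-tol=0.192, Σhalf²=0.585333
Nominal = 115.880. Worst-case = [115.880 - 1.739, 115.880 + 2.066] = [114.141, 117.946]. RSS = √0.585333 = 0.765.

nominal=115.880 wc=[114.141,117.946] rss=0.765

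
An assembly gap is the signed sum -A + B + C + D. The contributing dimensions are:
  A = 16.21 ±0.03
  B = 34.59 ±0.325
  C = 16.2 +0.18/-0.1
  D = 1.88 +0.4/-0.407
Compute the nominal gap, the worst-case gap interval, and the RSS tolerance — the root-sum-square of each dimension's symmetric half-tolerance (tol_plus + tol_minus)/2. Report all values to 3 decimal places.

nominal=36.460 wc=[35.598,37.395] rss=0.538

Stack each dimension's contribution:
  -A: nom -16.210 → Σnom=-16.210; wc +0.030/-0.030 → slack +0.030/-0.030; half-tol=0.030, Σhalf²=0.000900
  +B: nom +34.590 → Σnom=18.380; wc +0.325/-0.325 → slack +0.355/-0.355; half-tol=0.325, Σhalf²=0.106525
  +C: nom +16.200 → Σnom=34.580; wc +0.180/-0.100 → slack +0.535/-0.455; half-tol=0.140, Σhalf²=0.126125
  +D: nom +1.880 → Σnom=36.460; wc +0.400/-0.407 → slack +0.935/-0.862; half-tol=0.403, Σhalf²=0.288937
Nominal = 36.460. Worst-case = [36.460 - 0.862, 36.460 + 0.935] = [35.598, 37.395]. RSS = √0.288937 = 0.538.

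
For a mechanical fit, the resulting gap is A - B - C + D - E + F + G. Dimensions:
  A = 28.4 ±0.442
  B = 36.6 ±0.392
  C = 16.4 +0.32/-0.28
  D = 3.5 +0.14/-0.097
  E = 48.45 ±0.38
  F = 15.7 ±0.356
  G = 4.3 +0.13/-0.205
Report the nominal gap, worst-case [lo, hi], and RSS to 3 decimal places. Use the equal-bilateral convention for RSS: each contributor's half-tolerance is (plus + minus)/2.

nominal=-49.550 wc=[-51.742,-47.430] rss=0.867

Stack each dimension's contribution:
  +A: nom +28.400 → Σnom=28.400; wc +0.442/-0.442 → slack +0.442/-0.442; half-tol=0.442, Σhalf²=0.195364
  -B: nom -36.600 → Σnom=-8.200; wc +0.392/-0.392 → slack +0.834/-0.834; half-tol=0.392, Σhalf²=0.349028
  -C: nom -16.400 → Σnom=-24.600; wc +0.280/-0.320 → slack +1.114/-1.154; half-tol=0.300, Σhalf²=0.439028
  +D: nom +3.500 → Σnom=-21.100; wc +0.140/-0.097 → slack +1.254/-1.251; half-tol=0.119, Σhalf²=0.453070
  -E: nom -48.450 → Σnom=-69.550; wc +0.380/-0.380 → slack +1.634/-1.631; half-tol=0.380, Σhalf²=0.597470
  +F: nom +15.700 → Σnom=-53.850; wc +0.356/-0.356 → slack +1.990/-1.987; half-tol=0.356, Σhalf²=0.724206
  +G: nom +4.300 → Σnom=-49.550; wc +0.130/-0.205 → slack +2.120/-2.192; half-tol=0.167, Σhalf²=0.752262
Nominal = -49.550. Worst-case = [-49.550 - 2.192, -49.550 + 2.120] = [-51.742, -47.430]. RSS = √0.752262 = 0.867.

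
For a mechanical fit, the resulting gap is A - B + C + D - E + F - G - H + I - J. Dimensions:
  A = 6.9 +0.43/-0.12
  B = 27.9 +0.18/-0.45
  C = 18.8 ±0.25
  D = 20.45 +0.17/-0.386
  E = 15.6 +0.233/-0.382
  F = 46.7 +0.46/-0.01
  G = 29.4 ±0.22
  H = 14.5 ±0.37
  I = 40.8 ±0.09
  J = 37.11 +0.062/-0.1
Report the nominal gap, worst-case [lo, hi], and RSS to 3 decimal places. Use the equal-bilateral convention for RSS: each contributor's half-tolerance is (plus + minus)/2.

Stack each dimension's contribution:
  +A: nom +6.900 → Σnom=6.900; wc +0.430/-0.120 → slack +0.430/-0.120; half-tol=0.275, Σhalf²=0.075625
  -B: nom -27.900 → Σnom=-21.000; wc +0.450/-0.180 → slack +0.880/-0.300; half-tol=0.315, Σhalf²=0.174850
  +C: nom +18.800 → Σnom=-2.200; wc +0.250/-0.250 → slack +1.130/-0.550; half-tol=0.250, Σhalf²=0.237350
  +D: nom +20.450 → Σnom=18.250; wc +0.170/-0.386 → slack +1.300/-0.936; half-tol=0.278, Σhalf²=0.314634
  -E: nom -15.600 → Σnom=2.650; wc +0.382/-0.233 → slack +1.682/-1.169; half-tol=0.307, Σhalf²=0.409190
  +F: nom +46.700 → Σnom=49.350; wc +0.460/-0.010 → slack +2.142/-1.179; half-tol=0.235, Σhalf²=0.464415
  -G: nom -29.400 → Σnom=19.950; wc +0.220/-0.220 → slack +2.362/-1.399; half-tol=0.220, Σhalf²=0.512815
  -H: nom -14.500 → Σnom=5.450; wc +0.370/-0.370 → slack +2.732/-1.769; half-tol=0.370, Σhalf²=0.649715
  +I: nom +40.800 → Σnom=46.250; wc +0.090/-0.090 → slack +2.822/-1.859; half-tol=0.090, Σhalf²=0.657815
  -J: nom -37.110 → Σnom=9.140; wc +0.100/-0.062 → slack +2.922/-1.921; half-tol=0.081, Σhalf²=0.664376
Nominal = 9.140. Worst-case = [9.140 - 1.921, 9.140 + 2.922] = [7.219, 12.062]. RSS = √0.664376 = 0.815.

nominal=9.140 wc=[7.219,12.062] rss=0.815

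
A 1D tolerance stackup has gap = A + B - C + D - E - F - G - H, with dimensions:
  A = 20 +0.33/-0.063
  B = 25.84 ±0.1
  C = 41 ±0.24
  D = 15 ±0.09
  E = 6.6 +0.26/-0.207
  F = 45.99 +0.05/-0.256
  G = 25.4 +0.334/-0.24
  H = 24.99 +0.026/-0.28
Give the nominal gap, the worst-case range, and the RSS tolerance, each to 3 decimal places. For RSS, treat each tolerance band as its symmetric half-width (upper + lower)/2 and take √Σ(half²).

nominal=-83.140 wc=[-84.303,-81.397] rss=0.546

Stack each dimension's contribution:
  +A: nom +20.000 → Σnom=20.000; wc +0.330/-0.063 → slack +0.330/-0.063; half-tol=0.197, Σhalf²=0.038612
  +B: nom +25.840 → Σnom=45.840; wc +0.100/-0.100 → slack +0.430/-0.163; half-tol=0.100, Σhalf²=0.048612
  -C: nom -41.000 → Σnom=4.840; wc +0.240/-0.240 → slack +0.670/-0.403; half-tol=0.240, Σhalf²=0.106212
  +D: nom +15.000 → Σnom=19.840; wc +0.090/-0.090 → slack +0.760/-0.493; half-tol=0.090, Σhalf²=0.114312
  -E: nom -6.600 → Σnom=13.240; wc +0.207/-0.260 → slack +0.967/-0.753; half-tol=0.233, Σhalf²=0.168834
  -F: nom -45.990 → Σnom=-32.750; wc +0.256/-0.050 → slack +1.223/-0.803; half-tol=0.153, Σhalf²=0.192244
  -G: nom -25.400 → Σnom=-58.150; wc +0.240/-0.334 → slack +1.463/-1.137; half-tol=0.287, Σhalf²=0.274613
  -H: nom -24.990 → Σnom=-83.140; wc +0.280/-0.026 → slack +1.743/-1.163; half-tol=0.153, Σhalf²=0.298022
Nominal = -83.140. Worst-case = [-83.140 - 1.163, -83.140 + 1.743] = [-84.303, -81.397]. RSS = √0.298022 = 0.546.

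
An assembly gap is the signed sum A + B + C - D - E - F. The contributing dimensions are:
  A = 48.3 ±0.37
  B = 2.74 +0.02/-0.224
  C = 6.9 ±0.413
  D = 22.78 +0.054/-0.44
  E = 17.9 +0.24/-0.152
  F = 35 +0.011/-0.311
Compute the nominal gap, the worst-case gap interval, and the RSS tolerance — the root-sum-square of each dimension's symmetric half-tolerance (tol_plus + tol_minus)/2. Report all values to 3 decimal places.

Stack each dimension's contribution:
  +A: nom +48.300 → Σnom=48.300; wc +0.370/-0.370 → slack +0.370/-0.370; half-tol=0.370, Σhalf²=0.136900
  +B: nom +2.740 → Σnom=51.040; wc +0.020/-0.224 → slack +0.390/-0.594; half-tol=0.122, Σhalf²=0.151784
  +C: nom +6.900 → Σnom=57.940; wc +0.413/-0.413 → slack +0.803/-1.007; half-tol=0.413, Σhalf²=0.322353
  -D: nom -22.780 → Σnom=35.160; wc +0.440/-0.054 → slack +1.243/-1.061; half-tol=0.247, Σhalf²=0.383362
  -E: nom -17.900 → Σnom=17.260; wc +0.152/-0.240 → slack +1.395/-1.301; half-tol=0.196, Σhalf²=0.421778
  -F: nom -35.000 → Σnom=-17.740; wc +0.311/-0.011 → slack +1.706/-1.312; half-tol=0.161, Σhalf²=0.447699
Nominal = -17.740. Worst-case = [-17.740 - 1.312, -17.740 + 1.706] = [-19.052, -16.034]. RSS = √0.447699 = 0.669.

nominal=-17.740 wc=[-19.052,-16.034] rss=0.669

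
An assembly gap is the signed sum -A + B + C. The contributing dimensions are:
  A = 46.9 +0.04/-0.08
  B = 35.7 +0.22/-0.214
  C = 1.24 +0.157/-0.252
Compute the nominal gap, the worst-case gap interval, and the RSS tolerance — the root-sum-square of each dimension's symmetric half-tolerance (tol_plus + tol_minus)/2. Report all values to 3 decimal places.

Stack each dimension's contribution:
  -A: nom -46.900 → Σnom=-46.900; wc +0.080/-0.040 → slack +0.080/-0.040; half-tol=0.060, Σhalf²=0.003600
  +B: nom +35.700 → Σnom=-11.200; wc +0.220/-0.214 → slack +0.300/-0.254; half-tol=0.217, Σhalf²=0.050689
  +C: nom +1.240 → Σnom=-9.960; wc +0.157/-0.252 → slack +0.457/-0.506; half-tol=0.205, Σhalf²=0.092509
Nominal = -9.960. Worst-case = [-9.960 - 0.506, -9.960 + 0.457] = [-10.466, -9.503]. RSS = √0.092509 = 0.304.

nominal=-9.960 wc=[-10.466,-9.503] rss=0.304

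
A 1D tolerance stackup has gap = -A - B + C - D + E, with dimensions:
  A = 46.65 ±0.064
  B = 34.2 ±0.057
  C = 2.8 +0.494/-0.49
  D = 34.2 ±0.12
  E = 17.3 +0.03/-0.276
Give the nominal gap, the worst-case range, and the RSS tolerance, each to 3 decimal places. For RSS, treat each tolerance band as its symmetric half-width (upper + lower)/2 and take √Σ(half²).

Stack each dimension's contribution:
  -A: nom -46.650 → Σnom=-46.650; wc +0.064/-0.064 → slack +0.064/-0.064; half-tol=0.064, Σhalf²=0.004096
  -B: nom -34.200 → Σnom=-80.850; wc +0.057/-0.057 → slack +0.121/-0.121; half-tol=0.057, Σhalf²=0.007345
  +C: nom +2.800 → Σnom=-78.050; wc +0.494/-0.490 → slack +0.615/-0.611; half-tol=0.492, Σhalf²=0.249409
  -D: nom -34.200 → Σnom=-112.250; wc +0.120/-0.120 → slack +0.735/-0.731; half-tol=0.120, Σhalf²=0.263809
  +E: nom +17.300 → Σnom=-94.950; wc +0.030/-0.276 → slack +0.765/-1.007; half-tol=0.153, Σhalf²=0.287218
Nominal = -94.950. Worst-case = [-94.950 - 1.007, -94.950 + 0.765] = [-95.957, -94.185]. RSS = √0.287218 = 0.536.

nominal=-94.950 wc=[-95.957,-94.185] rss=0.536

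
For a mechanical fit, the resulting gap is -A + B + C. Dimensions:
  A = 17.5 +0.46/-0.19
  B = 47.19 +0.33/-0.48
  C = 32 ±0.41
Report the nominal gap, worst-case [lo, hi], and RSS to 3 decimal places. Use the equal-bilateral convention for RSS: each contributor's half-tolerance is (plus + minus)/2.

nominal=61.690 wc=[60.340,62.620] rss=0.662

Stack each dimension's contribution:
  -A: nom -17.500 → Σnom=-17.500; wc +0.190/-0.460 → slack +0.190/-0.460; half-tol=0.325, Σhalf²=0.105625
  +B: nom +47.190 → Σnom=29.690; wc +0.330/-0.480 → slack +0.520/-0.940; half-tol=0.405, Σhalf²=0.269650
  +C: nom +32.000 → Σnom=61.690; wc +0.410/-0.410 → slack +0.930/-1.350; half-tol=0.410, Σhalf²=0.437750
Nominal = 61.690. Worst-case = [61.690 - 1.350, 61.690 + 0.930] = [60.340, 62.620]. RSS = √0.437750 = 0.662.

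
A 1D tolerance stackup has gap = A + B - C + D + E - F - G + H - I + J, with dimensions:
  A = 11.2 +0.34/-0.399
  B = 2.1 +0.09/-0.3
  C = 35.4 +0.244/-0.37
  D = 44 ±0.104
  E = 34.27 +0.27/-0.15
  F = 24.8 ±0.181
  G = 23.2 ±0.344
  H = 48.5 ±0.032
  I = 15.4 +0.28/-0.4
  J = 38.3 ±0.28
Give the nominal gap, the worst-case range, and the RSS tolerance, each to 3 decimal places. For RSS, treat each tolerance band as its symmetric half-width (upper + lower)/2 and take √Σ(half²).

nominal=79.570 wc=[77.256,81.981] rss=0.818

Stack each dimension's contribution:
  +A: nom +11.200 → Σnom=11.200; wc +0.340/-0.399 → slack +0.340/-0.399; half-tol=0.370, Σhalf²=0.136530
  +B: nom +2.100 → Σnom=13.300; wc +0.090/-0.300 → slack +0.430/-0.699; half-tol=0.195, Σhalf²=0.174555
  -C: nom -35.400 → Σnom=-22.100; wc +0.370/-0.244 → slack +0.800/-0.943; half-tol=0.307, Σhalf²=0.268804
  +D: nom +44.000 → Σnom=21.900; wc +0.104/-0.104 → slack +0.904/-1.047; half-tol=0.104, Σhalf²=0.279620
  +E: nom +34.270 → Σnom=56.170; wc +0.270/-0.150 → slack +1.174/-1.197; half-tol=0.210, Σhalf²=0.323720
  -F: nom -24.800 → Σnom=31.370; wc +0.181/-0.181 → slack +1.355/-1.378; half-tol=0.181, Σhalf²=0.356481
  -G: nom -23.200 → Σnom=8.170; wc +0.344/-0.344 → slack +1.699/-1.722; half-tol=0.344, Σhalf²=0.474817
  +H: nom +48.500 → Σnom=56.670; wc +0.032/-0.032 → slack +1.731/-1.754; half-tol=0.032, Σhalf²=0.475841
  -I: nom -15.400 → Σnom=41.270; wc +0.400/-0.280 → slack +2.131/-2.034; half-tol=0.340, Σhalf²=0.591441
  +J: nom +38.300 → Σnom=79.570; wc +0.280/-0.280 → slack +2.411/-2.314; half-tol=0.280, Σhalf²=0.669841
Nominal = 79.570. Worst-case = [79.570 - 2.314, 79.570 + 2.411] = [77.256, 81.981]. RSS = √0.669841 = 0.818.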